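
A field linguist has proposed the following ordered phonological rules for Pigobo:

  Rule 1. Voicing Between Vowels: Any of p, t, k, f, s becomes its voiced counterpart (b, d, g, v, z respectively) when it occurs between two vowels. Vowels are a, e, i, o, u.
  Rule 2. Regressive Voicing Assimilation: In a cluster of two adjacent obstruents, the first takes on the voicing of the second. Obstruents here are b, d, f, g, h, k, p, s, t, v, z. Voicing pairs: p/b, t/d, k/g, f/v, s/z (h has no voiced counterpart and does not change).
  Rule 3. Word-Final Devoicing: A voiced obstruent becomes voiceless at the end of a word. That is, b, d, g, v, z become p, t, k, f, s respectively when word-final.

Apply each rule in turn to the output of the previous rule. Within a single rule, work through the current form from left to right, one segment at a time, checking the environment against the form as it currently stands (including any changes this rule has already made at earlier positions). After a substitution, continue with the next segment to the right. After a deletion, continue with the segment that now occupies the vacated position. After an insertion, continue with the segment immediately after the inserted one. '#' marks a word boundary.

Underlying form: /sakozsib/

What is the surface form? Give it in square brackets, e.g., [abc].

[sagossip]

Rule 1 Voicing Between Vowels: [sakozsib] → [sagozsib]
Rule 2 Regressive Voicing Assimilation: [sagozsib] → [sagossib]
Rule 3 Word-Final Devoicing: [sagossib] → [sagossip]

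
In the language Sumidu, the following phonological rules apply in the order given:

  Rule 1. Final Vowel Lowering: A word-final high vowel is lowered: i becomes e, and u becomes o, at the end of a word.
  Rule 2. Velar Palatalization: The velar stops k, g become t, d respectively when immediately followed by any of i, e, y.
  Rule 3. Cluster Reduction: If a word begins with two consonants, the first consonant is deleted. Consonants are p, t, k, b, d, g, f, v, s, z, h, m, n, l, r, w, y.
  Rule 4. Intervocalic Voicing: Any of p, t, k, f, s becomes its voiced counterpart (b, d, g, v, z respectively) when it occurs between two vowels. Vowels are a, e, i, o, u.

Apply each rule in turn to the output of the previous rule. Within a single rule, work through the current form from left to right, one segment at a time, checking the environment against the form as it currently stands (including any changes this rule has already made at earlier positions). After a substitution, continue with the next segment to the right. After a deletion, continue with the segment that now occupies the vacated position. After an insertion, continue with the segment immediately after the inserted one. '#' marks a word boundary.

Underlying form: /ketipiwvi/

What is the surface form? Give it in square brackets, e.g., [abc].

[tedibiwve]

Rule 1 Final Vowel Lowering: [ketipiwvi] → [ketipiwve]
Rule 2 Velar Palatalization: [ketipiwve] → [tetipiwve]
Rule 3 Cluster Reduction: no change — [tetipiwve]
Rule 4 Intervocalic Voicing: [tetipiwve] → [tedibiwve]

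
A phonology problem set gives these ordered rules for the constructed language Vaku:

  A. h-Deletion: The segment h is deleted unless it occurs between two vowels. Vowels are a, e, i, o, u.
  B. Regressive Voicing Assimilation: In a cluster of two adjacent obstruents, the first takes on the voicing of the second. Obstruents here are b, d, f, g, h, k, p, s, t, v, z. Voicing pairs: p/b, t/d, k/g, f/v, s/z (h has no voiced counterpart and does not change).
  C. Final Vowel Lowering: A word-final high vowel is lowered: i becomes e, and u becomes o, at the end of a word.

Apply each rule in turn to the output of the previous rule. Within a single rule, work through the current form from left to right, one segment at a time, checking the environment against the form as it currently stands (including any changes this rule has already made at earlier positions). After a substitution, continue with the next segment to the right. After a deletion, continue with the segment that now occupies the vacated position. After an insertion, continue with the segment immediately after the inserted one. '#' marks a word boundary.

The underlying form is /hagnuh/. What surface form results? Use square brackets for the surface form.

[agno]

A h-Deletion: [hagnuh] → [agnu]
B Regressive Voicing Assimilation: no change — [agnu]
C Final Vowel Lowering: [agnu] → [agno]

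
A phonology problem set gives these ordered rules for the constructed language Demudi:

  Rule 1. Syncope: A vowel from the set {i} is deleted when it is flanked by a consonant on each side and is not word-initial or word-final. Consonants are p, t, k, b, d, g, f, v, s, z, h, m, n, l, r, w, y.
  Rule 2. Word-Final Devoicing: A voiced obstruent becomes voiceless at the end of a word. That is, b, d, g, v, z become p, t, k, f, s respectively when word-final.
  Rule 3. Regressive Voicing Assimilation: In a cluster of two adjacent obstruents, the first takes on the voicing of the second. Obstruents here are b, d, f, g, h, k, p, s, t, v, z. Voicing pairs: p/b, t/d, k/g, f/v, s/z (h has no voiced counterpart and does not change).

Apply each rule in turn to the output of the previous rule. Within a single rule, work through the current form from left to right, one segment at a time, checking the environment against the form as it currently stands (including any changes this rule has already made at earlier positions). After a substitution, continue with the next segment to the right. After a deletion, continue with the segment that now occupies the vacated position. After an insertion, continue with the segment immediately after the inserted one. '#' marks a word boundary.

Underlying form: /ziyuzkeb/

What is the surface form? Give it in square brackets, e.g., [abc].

[zyuskep]

Rule 1 Syncope: [ziyuzkeb] → [zyuzkeb]
Rule 2 Word-Final Devoicing: [zyuzkeb] → [zyuzkep]
Rule 3 Regressive Voicing Assimilation: [zyuzkep] → [zyuskep]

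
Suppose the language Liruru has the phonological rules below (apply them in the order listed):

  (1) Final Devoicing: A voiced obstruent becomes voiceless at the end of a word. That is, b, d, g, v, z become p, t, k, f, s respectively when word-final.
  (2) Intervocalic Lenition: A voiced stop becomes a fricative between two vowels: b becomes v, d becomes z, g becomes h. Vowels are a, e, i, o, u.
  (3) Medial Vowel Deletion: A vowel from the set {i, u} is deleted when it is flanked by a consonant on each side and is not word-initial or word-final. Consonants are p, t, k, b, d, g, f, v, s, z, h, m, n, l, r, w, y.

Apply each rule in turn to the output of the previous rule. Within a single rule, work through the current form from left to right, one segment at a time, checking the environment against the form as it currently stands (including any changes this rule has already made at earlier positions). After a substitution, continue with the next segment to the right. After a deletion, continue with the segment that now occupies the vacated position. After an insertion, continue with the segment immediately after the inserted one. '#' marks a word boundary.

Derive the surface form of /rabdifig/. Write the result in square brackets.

[rabdfk]

(1) Final Devoicing: [rabdifig] → [rabdifik]
(2) Intervocalic Lenition: no change — [rabdifik]
(3) Medial Vowel Deletion: [rabdifik] → [rabdfk]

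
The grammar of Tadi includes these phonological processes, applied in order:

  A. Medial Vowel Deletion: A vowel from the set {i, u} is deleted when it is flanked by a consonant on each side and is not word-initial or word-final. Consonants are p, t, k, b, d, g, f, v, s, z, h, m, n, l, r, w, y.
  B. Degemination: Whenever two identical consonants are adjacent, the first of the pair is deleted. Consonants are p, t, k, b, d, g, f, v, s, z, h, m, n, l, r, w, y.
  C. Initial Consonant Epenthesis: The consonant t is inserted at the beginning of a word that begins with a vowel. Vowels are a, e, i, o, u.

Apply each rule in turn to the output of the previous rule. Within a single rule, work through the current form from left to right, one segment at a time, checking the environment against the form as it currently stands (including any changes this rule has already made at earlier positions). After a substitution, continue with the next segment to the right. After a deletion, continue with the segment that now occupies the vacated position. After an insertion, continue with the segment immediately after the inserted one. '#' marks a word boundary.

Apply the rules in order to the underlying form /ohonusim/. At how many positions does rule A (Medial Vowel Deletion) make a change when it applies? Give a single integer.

A Medial Vowel Deletion: [ohonusim] → [ohonsm]
B Degemination: no change — [ohonsm]
C Initial Consonant Epenthesis: [ohonsm] → [tohonsm]
Rule A changed 2 position(s).

2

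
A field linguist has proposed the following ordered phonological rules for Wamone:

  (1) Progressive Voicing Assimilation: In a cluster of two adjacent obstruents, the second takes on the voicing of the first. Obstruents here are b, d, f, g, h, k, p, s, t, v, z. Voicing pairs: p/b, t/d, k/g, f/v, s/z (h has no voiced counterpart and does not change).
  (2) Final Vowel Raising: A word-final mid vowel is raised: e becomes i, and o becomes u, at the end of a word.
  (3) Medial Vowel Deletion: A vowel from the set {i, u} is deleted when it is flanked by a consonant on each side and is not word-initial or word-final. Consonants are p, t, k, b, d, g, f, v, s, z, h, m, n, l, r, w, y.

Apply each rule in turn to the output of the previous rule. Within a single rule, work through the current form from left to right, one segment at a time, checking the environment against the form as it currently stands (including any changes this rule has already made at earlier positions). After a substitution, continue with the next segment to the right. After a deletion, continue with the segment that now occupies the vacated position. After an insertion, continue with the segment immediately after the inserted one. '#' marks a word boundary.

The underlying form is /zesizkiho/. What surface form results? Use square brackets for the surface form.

(1) Progressive Voicing Assimilation: [zesizkiho] → [zesizgiho]
(2) Final Vowel Raising: [zesizgiho] → [zesizgihu]
(3) Medial Vowel Deletion: [zesizgihu] → [zeszghu]

[zeszghu]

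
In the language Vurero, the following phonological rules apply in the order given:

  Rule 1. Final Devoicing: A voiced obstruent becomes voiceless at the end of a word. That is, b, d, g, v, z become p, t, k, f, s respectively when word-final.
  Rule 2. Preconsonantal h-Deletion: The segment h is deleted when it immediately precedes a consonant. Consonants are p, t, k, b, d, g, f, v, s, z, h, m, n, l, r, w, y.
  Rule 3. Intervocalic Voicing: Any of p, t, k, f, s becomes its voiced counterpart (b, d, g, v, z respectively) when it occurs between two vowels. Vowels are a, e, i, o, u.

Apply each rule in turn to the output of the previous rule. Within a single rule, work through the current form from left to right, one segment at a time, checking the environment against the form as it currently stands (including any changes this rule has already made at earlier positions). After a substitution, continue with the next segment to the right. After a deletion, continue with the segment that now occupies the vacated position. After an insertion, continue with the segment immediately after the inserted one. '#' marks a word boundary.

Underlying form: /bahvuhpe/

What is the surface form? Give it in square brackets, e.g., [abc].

Rule 1 Final Devoicing: no change — [bahvuhpe]
Rule 2 Preconsonantal h-Deletion: [bahvuhpe] → [bavupe]
Rule 3 Intervocalic Voicing: [bavupe] → [bavube]

[bavube]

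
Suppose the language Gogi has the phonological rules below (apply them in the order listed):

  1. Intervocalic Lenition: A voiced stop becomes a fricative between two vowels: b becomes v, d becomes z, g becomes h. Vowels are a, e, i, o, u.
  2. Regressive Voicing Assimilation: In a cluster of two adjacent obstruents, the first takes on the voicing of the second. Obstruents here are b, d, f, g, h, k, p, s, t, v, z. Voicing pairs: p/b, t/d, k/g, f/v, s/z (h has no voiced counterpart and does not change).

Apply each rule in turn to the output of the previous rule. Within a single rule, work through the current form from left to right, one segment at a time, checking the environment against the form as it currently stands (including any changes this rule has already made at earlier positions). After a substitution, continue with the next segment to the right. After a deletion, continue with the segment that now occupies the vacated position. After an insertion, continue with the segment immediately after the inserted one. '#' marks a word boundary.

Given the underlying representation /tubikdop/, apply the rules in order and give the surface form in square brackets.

[tuvigdop]

1 Intervocalic Lenition: [tubikdop] → [tuvikdop]
2 Regressive Voicing Assimilation: [tuvikdop] → [tuvigdop]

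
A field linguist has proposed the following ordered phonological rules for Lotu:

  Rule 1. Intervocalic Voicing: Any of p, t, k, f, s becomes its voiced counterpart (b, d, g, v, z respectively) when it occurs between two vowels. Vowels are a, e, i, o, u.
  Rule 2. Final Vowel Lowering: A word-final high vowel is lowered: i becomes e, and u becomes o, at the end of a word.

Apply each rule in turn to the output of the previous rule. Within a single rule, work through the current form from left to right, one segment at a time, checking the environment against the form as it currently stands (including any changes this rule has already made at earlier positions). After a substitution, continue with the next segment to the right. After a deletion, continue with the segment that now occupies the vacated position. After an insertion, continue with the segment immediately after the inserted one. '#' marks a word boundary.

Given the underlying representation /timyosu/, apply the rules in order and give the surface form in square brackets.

[timyozo]

Rule 1 Intervocalic Voicing: [timyosu] → [timyozu]
Rule 2 Final Vowel Lowering: [timyozu] → [timyozo]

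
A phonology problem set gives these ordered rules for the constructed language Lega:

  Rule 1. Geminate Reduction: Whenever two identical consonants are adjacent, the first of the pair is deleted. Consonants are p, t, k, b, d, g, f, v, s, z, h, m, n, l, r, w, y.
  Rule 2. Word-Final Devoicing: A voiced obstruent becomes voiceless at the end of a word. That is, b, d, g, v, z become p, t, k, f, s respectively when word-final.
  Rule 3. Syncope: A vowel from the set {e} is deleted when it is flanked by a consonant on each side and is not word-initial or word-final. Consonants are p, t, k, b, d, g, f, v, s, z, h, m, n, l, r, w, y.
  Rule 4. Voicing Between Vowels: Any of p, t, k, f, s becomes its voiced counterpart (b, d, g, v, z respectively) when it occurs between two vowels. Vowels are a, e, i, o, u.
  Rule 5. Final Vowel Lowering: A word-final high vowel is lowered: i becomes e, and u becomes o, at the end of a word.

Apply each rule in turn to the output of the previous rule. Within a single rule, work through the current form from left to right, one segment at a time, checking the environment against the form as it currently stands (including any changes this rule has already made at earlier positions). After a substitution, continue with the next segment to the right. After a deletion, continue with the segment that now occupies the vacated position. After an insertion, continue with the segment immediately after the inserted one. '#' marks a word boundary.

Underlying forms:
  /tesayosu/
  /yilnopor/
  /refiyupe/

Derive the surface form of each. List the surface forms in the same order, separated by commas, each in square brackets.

/tesayosu/:
  Rule 1 Geminate Reduction: no change — [tesayosu]
  Rule 2 Word-Final Devoicing: no change — [tesayosu]
  Rule 3 Syncope: [tesayosu] → [tsayosu]
  Rule 4 Voicing Between Vowels: [tsayosu] → [tsayozu]
  Rule 5 Final Vowel Lowering: [tsayozu] → [tsayozo]
/yilnopor/:
  Rule 1 Geminate Reduction: no change — [yilnopor]
  Rule 2 Word-Final Devoicing: no change — [yilnopor]
  Rule 3 Syncope: no change — [yilnopor]
  Rule 4 Voicing Between Vowels: [yilnopor] → [yilnobor]
  Rule 5 Final Vowel Lowering: no change — [yilnobor]
/refiyupe/:
  Rule 1 Geminate Reduction: no change — [refiyupe]
  Rule 2 Word-Final Devoicing: no change — [refiyupe]
  Rule 3 Syncope: [refiyupe] → [rfiyupe]
  Rule 4 Voicing Between Vowels: [rfiyupe] → [rfiyube]
  Rule 5 Final Vowel Lowering: no change — [rfiyube]

[tsayozo], [yilnobor], [rfiyube]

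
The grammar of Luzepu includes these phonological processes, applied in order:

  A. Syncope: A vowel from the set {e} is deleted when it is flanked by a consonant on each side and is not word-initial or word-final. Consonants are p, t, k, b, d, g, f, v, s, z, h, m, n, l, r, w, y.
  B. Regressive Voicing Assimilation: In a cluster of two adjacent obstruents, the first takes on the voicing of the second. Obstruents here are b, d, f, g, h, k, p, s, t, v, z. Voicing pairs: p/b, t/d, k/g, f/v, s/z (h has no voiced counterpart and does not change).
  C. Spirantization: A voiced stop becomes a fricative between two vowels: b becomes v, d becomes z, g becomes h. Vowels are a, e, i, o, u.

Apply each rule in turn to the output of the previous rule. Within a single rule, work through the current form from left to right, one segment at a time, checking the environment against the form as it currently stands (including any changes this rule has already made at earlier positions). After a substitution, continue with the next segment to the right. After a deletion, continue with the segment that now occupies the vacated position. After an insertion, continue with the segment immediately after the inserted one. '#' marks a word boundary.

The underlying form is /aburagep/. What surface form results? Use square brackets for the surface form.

[avurakp]

A Syncope: [aburagep] → [aburagp]
B Regressive Voicing Assimilation: [aburagp] → [aburakp]
C Spirantization: [aburakp] → [avurakp]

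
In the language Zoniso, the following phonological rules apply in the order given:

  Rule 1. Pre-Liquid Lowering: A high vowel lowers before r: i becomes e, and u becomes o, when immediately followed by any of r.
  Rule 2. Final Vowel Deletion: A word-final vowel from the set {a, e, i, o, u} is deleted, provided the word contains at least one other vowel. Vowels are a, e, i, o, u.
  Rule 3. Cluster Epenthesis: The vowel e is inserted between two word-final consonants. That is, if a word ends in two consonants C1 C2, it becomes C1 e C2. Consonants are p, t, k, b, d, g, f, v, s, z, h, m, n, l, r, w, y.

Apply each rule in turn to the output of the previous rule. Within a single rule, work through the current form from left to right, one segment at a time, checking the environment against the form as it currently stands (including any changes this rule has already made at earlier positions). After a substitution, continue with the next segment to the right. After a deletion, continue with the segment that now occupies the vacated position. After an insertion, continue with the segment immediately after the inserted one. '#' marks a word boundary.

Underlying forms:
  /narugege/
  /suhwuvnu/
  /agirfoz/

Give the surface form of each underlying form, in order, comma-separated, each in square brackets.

[narugeg], [suhwuven], [agerfoz]

/narugege/:
  Rule 1 Pre-Liquid Lowering: no change — [narugege]
  Rule 2 Final Vowel Deletion: [narugege] → [narugeg]
  Rule 3 Cluster Epenthesis: no change — [narugeg]
/suhwuvnu/:
  Rule 1 Pre-Liquid Lowering: no change — [suhwuvnu]
  Rule 2 Final Vowel Deletion: [suhwuvnu] → [suhwuvn]
  Rule 3 Cluster Epenthesis: [suhwuvn] → [suhwuven]
/agirfoz/:
  Rule 1 Pre-Liquid Lowering: [agirfoz] → [agerfoz]
  Rule 2 Final Vowel Deletion: no change — [agerfoz]
  Rule 3 Cluster Epenthesis: no change — [agerfoz]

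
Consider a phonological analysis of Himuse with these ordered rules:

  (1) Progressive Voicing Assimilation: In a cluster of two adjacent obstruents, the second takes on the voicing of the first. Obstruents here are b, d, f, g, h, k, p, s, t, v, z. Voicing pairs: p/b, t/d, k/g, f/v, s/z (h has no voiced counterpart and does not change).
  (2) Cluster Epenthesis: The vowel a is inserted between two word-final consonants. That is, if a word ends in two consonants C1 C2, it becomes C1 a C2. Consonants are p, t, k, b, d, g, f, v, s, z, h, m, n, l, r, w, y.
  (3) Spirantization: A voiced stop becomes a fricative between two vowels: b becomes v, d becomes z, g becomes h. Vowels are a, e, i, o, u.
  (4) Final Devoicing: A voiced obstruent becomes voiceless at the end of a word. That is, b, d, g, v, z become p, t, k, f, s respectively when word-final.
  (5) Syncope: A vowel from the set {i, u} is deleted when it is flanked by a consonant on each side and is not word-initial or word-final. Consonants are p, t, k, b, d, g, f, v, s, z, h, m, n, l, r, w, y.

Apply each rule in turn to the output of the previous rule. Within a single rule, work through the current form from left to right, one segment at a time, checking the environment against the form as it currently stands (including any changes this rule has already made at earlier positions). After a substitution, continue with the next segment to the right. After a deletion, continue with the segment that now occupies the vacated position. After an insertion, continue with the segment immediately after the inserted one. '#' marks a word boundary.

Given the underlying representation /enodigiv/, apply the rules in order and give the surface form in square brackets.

(1) Progressive Voicing Assimilation: no change — [enodigiv]
(2) Cluster Epenthesis: no change — [enodigiv]
(3) Spirantization: [enodigiv] → [enozihiv]
(4) Final Devoicing: [enozihiv] → [enozihif]
(5) Syncope: [enozihif] → [enozhf]

[enozhf]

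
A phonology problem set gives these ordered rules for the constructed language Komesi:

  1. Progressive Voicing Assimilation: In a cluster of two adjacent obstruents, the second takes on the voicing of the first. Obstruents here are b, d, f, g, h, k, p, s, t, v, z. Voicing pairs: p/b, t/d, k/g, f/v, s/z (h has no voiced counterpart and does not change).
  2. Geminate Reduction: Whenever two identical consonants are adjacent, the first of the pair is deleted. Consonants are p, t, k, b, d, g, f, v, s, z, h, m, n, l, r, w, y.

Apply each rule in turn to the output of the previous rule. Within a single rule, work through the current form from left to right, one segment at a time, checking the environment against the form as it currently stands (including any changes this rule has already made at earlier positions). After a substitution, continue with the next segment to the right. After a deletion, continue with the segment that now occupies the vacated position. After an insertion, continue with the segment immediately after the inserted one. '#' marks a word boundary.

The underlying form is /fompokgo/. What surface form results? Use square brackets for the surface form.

[fompoko]

1 Progressive Voicing Assimilation: [fompokgo] → [fompokko]
2 Geminate Reduction: [fompokko] → [fompoko]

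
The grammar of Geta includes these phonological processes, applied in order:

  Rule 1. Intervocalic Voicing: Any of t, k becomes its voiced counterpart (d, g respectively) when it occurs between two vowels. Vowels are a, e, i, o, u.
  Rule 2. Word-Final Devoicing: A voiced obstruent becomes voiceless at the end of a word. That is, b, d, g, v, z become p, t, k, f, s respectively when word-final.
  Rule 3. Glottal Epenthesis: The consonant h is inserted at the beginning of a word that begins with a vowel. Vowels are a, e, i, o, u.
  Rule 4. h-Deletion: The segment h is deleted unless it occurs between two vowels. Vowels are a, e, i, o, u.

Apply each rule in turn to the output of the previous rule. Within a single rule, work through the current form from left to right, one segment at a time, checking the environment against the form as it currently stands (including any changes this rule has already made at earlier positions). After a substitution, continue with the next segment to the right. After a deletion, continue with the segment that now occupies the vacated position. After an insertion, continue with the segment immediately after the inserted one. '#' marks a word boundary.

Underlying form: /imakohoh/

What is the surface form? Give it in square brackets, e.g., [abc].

[imagoho]

Rule 1 Intervocalic Voicing: [imakohoh] → [imagohoh]
Rule 2 Word-Final Devoicing: no change — [imagohoh]
Rule 3 Glottal Epenthesis: [imagohoh] → [himagohoh]
Rule 4 h-Deletion: [himagohoh] → [imagoho]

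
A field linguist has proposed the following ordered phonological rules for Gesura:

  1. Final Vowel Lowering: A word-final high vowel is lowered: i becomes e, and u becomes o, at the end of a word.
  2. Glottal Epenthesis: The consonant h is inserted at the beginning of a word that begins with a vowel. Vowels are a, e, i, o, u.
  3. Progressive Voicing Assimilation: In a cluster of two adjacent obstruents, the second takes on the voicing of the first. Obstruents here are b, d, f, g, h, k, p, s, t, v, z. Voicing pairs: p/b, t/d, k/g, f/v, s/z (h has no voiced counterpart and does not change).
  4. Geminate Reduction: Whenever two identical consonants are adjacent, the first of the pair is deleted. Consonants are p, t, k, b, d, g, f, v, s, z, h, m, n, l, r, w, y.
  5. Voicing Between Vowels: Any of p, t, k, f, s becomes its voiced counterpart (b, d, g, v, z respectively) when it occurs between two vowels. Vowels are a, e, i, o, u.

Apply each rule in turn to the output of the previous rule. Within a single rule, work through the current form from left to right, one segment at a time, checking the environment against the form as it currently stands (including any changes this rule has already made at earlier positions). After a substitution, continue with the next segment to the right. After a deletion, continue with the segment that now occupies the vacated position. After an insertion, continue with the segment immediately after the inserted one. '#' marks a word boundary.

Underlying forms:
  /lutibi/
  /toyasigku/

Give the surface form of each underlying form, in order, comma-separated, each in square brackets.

/lutibi/:
  1 Final Vowel Lowering: [lutibi] → [lutibe]
  2 Glottal Epenthesis: no change — [lutibe]
  3 Progressive Voicing Assimilation: no change — [lutibe]
  4 Geminate Reduction: no change — [lutibe]
  5 Voicing Between Vowels: [lutibe] → [ludibe]
/toyasigku/:
  1 Final Vowel Lowering: [toyasigku] → [toyasigko]
  2 Glottal Epenthesis: no change — [toyasigko]
  3 Progressive Voicing Assimilation: [toyasigko] → [toyasiggo]
  4 Geminate Reduction: [toyasiggo] → [toyasigo]
  5 Voicing Between Vowels: [toyasigo] → [toyazigo]

[ludibe], [toyazigo]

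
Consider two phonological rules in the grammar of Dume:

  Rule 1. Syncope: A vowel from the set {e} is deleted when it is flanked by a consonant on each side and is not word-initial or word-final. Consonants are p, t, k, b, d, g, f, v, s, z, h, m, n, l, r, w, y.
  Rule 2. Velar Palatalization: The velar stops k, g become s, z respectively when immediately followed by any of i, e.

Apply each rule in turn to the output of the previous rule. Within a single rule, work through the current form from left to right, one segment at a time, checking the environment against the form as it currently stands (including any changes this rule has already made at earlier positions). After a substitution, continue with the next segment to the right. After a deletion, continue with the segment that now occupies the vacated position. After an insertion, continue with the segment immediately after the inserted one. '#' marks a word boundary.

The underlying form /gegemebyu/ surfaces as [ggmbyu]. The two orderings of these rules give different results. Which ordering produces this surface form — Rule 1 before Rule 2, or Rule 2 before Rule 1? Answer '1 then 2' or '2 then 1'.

Order 1 then 2:
  1 Syncope: [gegemebyu] → [ggmbyu]
  2 Velar Palatalization: no change — [ggmbyu]
  result: [ggmbyu]
Order 2 then 1:
  2 Velar Palatalization: [gegemebyu] → [zezemebyu]
  1 Syncope: [zezemebyu] → [zzmbyu]
  result: [zzmbyu]

1 then 2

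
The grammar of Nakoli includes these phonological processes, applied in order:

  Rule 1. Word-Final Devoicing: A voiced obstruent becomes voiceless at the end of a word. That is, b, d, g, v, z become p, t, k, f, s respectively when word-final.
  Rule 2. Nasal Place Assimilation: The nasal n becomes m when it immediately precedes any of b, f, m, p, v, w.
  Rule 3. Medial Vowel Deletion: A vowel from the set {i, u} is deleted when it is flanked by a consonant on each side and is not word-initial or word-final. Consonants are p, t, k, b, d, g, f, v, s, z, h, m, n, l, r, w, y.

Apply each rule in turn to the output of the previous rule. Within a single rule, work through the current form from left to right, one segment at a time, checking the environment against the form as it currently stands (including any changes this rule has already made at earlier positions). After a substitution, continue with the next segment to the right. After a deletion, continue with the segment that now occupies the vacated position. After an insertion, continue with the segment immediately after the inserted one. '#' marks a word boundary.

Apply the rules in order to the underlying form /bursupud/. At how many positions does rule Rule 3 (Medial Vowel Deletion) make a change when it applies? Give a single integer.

3

Rule 1 Word-Final Devoicing: [bursupud] → [bursuput]
Rule 2 Nasal Place Assimilation: no change — [bursuput]
Rule 3 Medial Vowel Deletion: [bursuput] → [brspt]
Rule Rule 3 changed 3 position(s).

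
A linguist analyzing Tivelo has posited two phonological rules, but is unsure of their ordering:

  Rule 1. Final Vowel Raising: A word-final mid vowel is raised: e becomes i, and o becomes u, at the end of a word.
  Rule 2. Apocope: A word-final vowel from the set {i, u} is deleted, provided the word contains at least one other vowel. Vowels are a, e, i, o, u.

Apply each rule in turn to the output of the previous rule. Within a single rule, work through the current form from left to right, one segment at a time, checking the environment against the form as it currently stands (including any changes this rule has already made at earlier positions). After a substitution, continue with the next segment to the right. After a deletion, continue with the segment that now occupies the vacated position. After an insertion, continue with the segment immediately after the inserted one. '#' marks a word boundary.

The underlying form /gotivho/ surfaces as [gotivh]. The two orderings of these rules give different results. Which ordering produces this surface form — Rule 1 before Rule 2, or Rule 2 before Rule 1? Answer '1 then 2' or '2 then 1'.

Order 1 then 2:
  1 Final Vowel Raising: [gotivho] → [gotivhu]
  2 Apocope: [gotivhu] → [gotivh]
  result: [gotivh]
Order 2 then 1:
  2 Apocope: no change — [gotivho]
  1 Final Vowel Raising: [gotivho] → [gotivhu]
  result: [gotivhu]

1 then 2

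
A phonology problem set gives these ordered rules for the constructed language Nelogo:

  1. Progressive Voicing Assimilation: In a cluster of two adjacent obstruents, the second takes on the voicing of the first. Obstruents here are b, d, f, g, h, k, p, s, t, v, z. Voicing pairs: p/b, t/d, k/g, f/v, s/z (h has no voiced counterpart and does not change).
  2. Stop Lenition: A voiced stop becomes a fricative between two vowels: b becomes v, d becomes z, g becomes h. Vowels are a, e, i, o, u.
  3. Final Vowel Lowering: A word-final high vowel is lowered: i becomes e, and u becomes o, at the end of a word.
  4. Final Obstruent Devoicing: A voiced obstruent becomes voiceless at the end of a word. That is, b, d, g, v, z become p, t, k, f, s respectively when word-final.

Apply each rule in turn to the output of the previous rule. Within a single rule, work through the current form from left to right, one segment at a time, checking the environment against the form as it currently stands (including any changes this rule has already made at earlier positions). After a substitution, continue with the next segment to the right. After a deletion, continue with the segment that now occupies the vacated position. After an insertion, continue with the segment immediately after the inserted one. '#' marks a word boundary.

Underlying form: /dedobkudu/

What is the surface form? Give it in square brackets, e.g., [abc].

[dezobguzo]

1 Progressive Voicing Assimilation: [dedobkudu] → [dedobgudu]
2 Stop Lenition: [dedobgudu] → [dezobguzu]
3 Final Vowel Lowering: [dezobguzu] → [dezobguzo]
4 Final Obstruent Devoicing: no change — [dezobguzo]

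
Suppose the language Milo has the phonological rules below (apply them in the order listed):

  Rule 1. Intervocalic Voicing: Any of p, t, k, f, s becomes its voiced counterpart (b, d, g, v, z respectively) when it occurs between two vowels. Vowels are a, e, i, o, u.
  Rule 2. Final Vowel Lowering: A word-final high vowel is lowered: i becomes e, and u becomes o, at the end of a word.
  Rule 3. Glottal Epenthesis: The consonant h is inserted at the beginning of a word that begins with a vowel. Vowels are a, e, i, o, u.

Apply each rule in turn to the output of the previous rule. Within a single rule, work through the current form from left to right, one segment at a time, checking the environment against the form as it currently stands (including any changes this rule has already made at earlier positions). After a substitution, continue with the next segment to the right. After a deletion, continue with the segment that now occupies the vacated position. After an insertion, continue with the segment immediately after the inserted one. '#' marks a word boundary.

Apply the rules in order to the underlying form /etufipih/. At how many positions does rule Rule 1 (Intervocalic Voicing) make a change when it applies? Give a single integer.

3

Rule 1 Intervocalic Voicing: [etufipih] → [eduvibih]
Rule 2 Final Vowel Lowering: no change — [eduvibih]
Rule 3 Glottal Epenthesis: [eduvibih] → [heduvibih]
Rule Rule 1 changed 3 position(s).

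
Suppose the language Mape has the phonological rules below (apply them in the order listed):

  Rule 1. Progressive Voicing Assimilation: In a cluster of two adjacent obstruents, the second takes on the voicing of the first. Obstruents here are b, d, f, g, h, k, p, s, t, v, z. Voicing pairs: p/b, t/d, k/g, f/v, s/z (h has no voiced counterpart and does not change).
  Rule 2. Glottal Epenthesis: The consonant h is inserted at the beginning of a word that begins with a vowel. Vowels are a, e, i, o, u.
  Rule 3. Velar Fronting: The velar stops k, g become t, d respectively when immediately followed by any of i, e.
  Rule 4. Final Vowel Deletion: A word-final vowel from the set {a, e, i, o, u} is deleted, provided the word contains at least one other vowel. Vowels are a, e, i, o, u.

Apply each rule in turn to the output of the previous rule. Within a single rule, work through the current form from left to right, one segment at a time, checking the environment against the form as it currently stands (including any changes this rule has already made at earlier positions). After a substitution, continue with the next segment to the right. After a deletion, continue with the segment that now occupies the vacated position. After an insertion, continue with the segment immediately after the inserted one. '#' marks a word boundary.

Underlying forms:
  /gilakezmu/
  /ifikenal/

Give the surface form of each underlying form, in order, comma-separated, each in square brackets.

[dilatezm], [hifitenal]

/gilakezmu/:
  Rule 1 Progressive Voicing Assimilation: no change — [gilakezmu]
  Rule 2 Glottal Epenthesis: no change — [gilakezmu]
  Rule 3 Velar Fronting: [gilakezmu] → [dilatezmu]
  Rule 4 Final Vowel Deletion: [dilatezmu] → [dilatezm]
/ifikenal/:
  Rule 1 Progressive Voicing Assimilation: no change — [ifikenal]
  Rule 2 Glottal Epenthesis: [ifikenal] → [hifikenal]
  Rule 3 Velar Fronting: [hifikenal] → [hifitenal]
  Rule 4 Final Vowel Deletion: no change — [hifitenal]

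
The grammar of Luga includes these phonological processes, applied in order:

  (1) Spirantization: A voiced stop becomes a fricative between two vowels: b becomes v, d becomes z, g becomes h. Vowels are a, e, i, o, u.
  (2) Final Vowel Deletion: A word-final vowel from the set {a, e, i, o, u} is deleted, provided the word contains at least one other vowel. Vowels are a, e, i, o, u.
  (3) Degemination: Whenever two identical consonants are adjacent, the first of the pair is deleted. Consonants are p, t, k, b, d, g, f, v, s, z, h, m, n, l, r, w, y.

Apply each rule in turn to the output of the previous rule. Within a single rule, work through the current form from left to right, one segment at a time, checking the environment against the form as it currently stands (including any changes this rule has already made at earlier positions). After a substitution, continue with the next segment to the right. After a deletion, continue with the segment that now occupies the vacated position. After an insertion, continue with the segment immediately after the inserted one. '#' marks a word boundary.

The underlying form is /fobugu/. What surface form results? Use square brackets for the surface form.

[fovuh]

(1) Spirantization: [fobugu] → [fovuhu]
(2) Final Vowel Deletion: [fovuhu] → [fovuh]
(3) Degemination: no change — [fovuh]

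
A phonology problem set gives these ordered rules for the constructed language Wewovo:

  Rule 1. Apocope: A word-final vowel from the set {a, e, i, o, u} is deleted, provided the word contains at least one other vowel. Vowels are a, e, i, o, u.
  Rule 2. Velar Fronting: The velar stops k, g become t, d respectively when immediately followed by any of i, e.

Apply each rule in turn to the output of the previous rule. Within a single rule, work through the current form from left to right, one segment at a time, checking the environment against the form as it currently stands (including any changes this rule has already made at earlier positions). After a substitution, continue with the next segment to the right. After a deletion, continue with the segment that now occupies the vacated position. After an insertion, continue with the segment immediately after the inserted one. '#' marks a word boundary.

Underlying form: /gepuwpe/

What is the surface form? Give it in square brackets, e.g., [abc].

[depuwp]

Rule 1 Apocope: [gepuwpe] → [gepuwp]
Rule 2 Velar Fronting: [gepuwp] → [depuwp]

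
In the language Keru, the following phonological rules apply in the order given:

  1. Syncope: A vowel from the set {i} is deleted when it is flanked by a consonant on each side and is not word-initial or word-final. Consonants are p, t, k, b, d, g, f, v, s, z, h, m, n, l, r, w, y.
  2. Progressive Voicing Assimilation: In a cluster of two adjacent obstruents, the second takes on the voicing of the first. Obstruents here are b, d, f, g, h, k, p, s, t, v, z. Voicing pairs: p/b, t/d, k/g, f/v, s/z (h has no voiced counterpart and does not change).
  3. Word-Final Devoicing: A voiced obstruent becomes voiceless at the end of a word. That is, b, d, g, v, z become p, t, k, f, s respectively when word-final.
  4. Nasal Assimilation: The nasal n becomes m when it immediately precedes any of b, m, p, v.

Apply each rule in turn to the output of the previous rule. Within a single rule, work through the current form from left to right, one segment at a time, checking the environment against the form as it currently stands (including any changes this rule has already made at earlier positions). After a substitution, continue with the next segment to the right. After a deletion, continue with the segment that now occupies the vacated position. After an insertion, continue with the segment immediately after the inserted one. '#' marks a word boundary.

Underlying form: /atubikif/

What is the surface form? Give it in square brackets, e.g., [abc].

1 Syncope: [atubikif] → [atubkf]
2 Progressive Voicing Assimilation: [atubkf] → [atubgv]
3 Word-Final Devoicing: [atubgv] → [atubgf]
4 Nasal Assimilation: no change — [atubgf]

[atubgf]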